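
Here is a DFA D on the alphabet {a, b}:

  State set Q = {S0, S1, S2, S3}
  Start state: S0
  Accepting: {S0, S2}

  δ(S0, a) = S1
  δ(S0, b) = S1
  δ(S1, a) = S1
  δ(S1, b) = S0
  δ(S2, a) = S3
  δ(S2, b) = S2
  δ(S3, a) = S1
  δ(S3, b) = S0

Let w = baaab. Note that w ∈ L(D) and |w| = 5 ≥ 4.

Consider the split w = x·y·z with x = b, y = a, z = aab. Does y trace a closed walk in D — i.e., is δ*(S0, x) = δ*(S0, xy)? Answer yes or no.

yes

Run of D on the first 2 characters of w = b a:
  step 0: S0  (start)
  step 1: S1  (read b: S0→S1)
  step 2: S1  (read a: S1→S1)

After x (step 1): S1. After xy (step 2): S1.
They match, so y = a drives D around a cycle from S1 back to itself; pumping y any number of times keeps D in S1 before reading z, and xyⁱz ∈ L(D) for every i ≥ 0.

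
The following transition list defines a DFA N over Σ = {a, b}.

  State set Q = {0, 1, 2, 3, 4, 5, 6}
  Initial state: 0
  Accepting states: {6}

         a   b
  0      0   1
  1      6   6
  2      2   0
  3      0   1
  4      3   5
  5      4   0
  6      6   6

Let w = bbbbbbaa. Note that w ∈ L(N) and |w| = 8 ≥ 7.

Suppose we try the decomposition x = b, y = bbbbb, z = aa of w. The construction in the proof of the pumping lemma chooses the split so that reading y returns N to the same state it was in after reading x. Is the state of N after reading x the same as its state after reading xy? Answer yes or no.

no

Run of N on the first 6 characters of w = b b b b b b:
  step 0: 0  (start)
  step 1: 1  (read b: 0→1)
  step 2: 6  (read b: 1→6)
  step 3: 6  (read b: 6→6)
  step 4: 6  (read b: 6→6)
  step 5: 6  (read b: 6→6)
  step 6: 6  (read b: 6→6)

After x (step 1): 1. After xy (step 6): 6.
They differ (1 ≠ 6), so y is not a cycle from the state after x; this split is not the one the pumping-lemma construction produces, and pumping y need not keep the string in L(N).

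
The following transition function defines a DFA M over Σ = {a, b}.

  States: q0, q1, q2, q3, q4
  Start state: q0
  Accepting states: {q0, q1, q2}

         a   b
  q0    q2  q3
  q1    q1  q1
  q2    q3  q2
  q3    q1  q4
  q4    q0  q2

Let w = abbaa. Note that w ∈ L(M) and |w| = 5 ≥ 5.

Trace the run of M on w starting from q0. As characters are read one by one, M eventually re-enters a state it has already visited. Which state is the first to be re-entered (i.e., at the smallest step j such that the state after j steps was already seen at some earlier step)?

Run of M on w = a b b a a:
  step 0: q0  (start)
  step 1: q2  (read a: q0→q2)
  step 2: q2  (read b: q2→q2)   ← first repeat (q2 seen earlier)
  step 3: q2  (read b: q2→q2)
  step 4: q3  (read a: q2→q3)
  step 5: q1  (read a: q3→q1)

The earliest repeat is at step j = 2: M is in q2, which it already visited at step i = 1.
Pumping length from the standard proof: p = 5 (the number of states). The repeated state found above gives |xy| = j ≤ 5 and |y| = j − i ≥ 1.

q2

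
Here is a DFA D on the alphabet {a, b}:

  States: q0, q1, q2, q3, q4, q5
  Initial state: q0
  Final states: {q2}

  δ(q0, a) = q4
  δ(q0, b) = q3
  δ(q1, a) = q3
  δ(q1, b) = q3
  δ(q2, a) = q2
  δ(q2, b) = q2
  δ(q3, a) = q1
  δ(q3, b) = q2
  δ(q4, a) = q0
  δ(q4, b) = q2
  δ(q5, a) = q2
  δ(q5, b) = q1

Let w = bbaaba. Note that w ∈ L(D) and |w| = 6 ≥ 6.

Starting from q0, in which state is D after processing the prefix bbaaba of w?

q2

State sequence: q0 -b-> q3 -b-> q2 -a-> q2 -a-> q2 -b-> q2 -a-> q2

After reading 6 characters, D is in state q2.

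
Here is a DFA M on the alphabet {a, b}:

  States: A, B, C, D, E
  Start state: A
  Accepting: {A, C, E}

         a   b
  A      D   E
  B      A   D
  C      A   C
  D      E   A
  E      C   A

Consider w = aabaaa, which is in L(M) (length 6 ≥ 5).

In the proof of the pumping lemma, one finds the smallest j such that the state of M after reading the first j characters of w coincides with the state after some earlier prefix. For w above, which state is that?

A

State sequence: A -a-> D -a-> E -b-> A -a-> D -a-> E -a-> C
First repeat at step 3: A was already visited.

The earliest repeat is at step j = 3: M is in A, which it already visited at step i = 0.
The DFA has 5 states, so the proof of the pumping lemma guarantees a repeated state among the first 5+1 visited; the segment between the two visits is the pumpable y.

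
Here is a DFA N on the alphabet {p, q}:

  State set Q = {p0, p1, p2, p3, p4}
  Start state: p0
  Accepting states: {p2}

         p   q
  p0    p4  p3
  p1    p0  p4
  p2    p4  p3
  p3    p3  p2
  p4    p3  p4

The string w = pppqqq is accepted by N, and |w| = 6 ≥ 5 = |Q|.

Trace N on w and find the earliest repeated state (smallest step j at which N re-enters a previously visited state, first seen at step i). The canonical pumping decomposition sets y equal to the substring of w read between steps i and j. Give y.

p

Run of N on w = p p p q q q:
  step 0: p0  (start)
  step 1: p4  (read p: p0→p4)
  step 2: p3  (read p: p4→p3)
  step 3: p3  (read p: p3→p3)   ← first repeat (p3 seen earlier)
  step 4: p2  (read q: p3→p2)
  step 5: p3  (read q: p2→p3)
  step 6: p2  (read q: p3→p2)

So i = 2, j = 3, giving x = w[0:2] = pp, y = w[2:3] = p, z = w[3:6] = qqq.
Check: |xy| = 3 ≤ 5 and |y| = 1 ≥ 1. Reading y takes N from p3 back to p3, so every xyⁱz is accepted.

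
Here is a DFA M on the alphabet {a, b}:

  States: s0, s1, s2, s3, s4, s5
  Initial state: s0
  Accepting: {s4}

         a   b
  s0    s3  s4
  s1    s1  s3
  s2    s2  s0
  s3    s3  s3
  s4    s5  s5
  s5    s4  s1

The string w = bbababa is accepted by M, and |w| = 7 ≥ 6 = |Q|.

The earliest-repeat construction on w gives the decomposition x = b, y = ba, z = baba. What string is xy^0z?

xy⁰z = xz = b·baba = bbaba.
Reading y = ba takes M from s4 back to s4, so after x the machine is still in s4, and z then leads to the accepting state s4. Hence bbaba ∈ L(M).

bbaba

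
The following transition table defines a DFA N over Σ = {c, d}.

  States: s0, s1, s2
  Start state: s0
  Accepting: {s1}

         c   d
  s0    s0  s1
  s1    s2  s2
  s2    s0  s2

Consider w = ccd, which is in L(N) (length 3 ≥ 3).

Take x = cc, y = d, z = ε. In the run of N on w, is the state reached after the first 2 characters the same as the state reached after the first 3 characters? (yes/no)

State sequence: s0 -c-> s0 -c-> s0 -d-> s1

After x (step 2): s0. After xy (step 3): s1.
They differ (s0 ≠ s1), so y is not a cycle from the state after x; this split is not the one the pumping-lemma construction produces, and pumping y need not keep the string in L(N).

no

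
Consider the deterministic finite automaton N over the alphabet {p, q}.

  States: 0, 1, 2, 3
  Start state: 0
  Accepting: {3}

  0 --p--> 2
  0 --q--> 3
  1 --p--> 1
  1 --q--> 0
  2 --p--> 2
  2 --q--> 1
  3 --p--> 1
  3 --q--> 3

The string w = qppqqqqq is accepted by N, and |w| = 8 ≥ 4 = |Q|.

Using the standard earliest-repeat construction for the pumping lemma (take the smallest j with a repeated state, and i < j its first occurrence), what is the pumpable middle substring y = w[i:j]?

State sequence: 0 -q-> 3 -p-> 1 -p-> 1 -q-> 0 -q-> 3 -q-> 3 -q-> 3 -q-> 3
First repeat at step 3: 1 was already visited.

So i = 2, j = 3, giving x = w[0:2] = qp, y = w[2:3] = p, z = w[3:8] = qqqqq.
Check: |xy| = 3 ≤ 4 and |y| = 1 ≥ 1. Reading y takes N from 1 back to 1, so every xyⁱz is accepted.

p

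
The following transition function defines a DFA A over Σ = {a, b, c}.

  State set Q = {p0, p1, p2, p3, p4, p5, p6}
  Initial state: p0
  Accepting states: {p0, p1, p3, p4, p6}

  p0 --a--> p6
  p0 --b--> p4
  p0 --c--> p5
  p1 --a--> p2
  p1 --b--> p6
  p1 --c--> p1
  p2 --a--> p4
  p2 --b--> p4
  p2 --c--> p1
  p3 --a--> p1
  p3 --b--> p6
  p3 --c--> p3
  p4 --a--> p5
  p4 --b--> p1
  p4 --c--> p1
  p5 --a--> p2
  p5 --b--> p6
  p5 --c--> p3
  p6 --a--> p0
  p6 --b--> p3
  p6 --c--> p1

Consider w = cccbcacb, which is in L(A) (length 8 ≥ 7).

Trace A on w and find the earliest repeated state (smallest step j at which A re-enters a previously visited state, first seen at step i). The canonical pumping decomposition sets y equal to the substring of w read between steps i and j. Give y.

State sequence: p0 -c-> p5 -c-> p3 -c-> p3 -b-> p6 -c-> p1 -a-> p2 -c-> p1 -b-> p6
First repeat at step 3: p3 was already visited.

So i = 2, j = 3, giving x = w[0:2] = cc, y = w[2:3] = c, z = w[3:8] = bcacb.
Check: |xy| = 3 ≤ 7 and |y| = 1 ≥ 1. Reading y takes A from p3 back to p3, so every xyⁱz is accepted.

c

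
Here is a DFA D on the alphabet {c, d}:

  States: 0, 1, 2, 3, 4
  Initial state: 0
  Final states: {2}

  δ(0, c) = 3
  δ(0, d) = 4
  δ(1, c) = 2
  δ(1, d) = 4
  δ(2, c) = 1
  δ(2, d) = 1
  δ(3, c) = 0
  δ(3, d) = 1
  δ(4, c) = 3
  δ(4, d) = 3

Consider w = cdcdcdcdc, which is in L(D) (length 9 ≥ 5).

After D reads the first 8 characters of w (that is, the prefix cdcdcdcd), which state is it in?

State sequence: 0 -c-> 3 -d-> 1 -c-> 2 -d-> 1 -c-> 2 -d-> 1 -c-> 2 -d-> 1

After reading 8 characters, D is in state 1.
(This kind of state-tracing is the core of the pumping-lemma construction: with 5 states, pigeonhole forces a repeat within the first 5 steps.)

1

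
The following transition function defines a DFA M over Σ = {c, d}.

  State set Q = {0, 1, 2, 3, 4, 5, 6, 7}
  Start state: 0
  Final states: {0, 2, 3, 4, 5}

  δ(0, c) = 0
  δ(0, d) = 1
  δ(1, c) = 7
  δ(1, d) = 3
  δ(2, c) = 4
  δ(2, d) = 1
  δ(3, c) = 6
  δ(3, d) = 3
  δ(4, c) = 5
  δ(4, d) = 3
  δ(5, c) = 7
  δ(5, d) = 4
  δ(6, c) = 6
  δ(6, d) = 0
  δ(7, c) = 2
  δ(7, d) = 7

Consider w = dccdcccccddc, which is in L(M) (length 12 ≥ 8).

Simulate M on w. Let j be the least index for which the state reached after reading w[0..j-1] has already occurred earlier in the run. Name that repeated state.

Run of M on w = d c c d c c c c c d d c:
  step 0: 0  (start)
  step 1: 1  (read d: 0→1)
  step 2: 7  (read c: 1→7)
  step 3: 2  (read c: 7→2)
  step 4: 1  (read d: 2→1)   ← first repeat (1 seen earlier)
  step 5: 7  (read c: 1→7)
  step 6: 2  (read c: 7→2)
  step 7: 4  (read c: 2→4)
  step 8: 5  (read c: 4→5)
  step 9: 7  (read c: 5→7)
  step 10: 7  (read d: 7→7)
  step 11: 7  (read d: 7→7)
  step 12: 2  (read c: 7→2)

The earliest repeat is at step j = 4: M is in 1, which it already visited at step i = 1.
Pumping length from the standard proof: p = 8 (the number of states). The repeated state found above gives |xy| = j ≤ 8 and |y| = j − i ≥ 1.

1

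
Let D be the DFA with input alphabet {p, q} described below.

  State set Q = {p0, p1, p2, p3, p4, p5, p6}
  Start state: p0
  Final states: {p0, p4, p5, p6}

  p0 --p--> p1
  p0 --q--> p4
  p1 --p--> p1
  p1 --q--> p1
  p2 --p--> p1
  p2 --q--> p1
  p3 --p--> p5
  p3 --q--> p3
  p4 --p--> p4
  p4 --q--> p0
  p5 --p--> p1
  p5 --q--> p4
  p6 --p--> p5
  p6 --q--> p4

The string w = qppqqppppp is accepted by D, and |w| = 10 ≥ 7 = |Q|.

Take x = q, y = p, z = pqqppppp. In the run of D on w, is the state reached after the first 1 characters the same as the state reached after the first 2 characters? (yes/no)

yes

State sequence: p0 -q-> p4 -p-> p4

After x (step 1): p4. After xy (step 2): p4.
They match, so y = p drives D around a cycle from p4 back to itself; pumping y any number of times keeps D in p4 before reading z, and xyⁱz ∈ L(D) for every i ≥ 0.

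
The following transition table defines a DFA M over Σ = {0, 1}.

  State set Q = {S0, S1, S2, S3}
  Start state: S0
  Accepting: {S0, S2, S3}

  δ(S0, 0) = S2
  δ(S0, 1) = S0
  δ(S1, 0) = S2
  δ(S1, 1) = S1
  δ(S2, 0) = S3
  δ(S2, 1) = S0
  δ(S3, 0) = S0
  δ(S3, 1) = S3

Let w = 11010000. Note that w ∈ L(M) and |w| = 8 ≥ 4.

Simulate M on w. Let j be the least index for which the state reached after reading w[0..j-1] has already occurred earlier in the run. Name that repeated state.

S0

Run of M on w = 1 1 0 1 0 0 0 0:
  step 0: S0  (start)
  step 1: S0  (read 1: S0→S0)   ← first repeat (S0 seen earlier)
  step 2: S0  (read 1: S0→S0)
  step 3: S2  (read 0: S0→S2)
  step 4: S0  (read 1: S2→S0)
  step 5: S2  (read 0: S0→S2)
  step 6: S3  (read 0: S2→S3)
  step 7: S0  (read 0: S3→S0)
  step 8: S2  (read 0: S0→S2)

The earliest repeat is at step j = 1: M is in S0, which it already visited at step i = 0.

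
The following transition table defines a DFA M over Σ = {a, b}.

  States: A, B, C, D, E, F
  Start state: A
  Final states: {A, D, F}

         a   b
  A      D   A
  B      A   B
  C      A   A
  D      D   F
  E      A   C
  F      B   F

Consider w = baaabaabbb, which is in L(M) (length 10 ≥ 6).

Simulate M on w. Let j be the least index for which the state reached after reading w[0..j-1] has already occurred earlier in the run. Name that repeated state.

A

State sequence: A -b-> A -a-> D -a-> D -a-> D -b-> F -a-> B -a-> A -b-> A -b-> A -b-> A
First repeat at step 1: A was already visited.

The earliest repeat is at step j = 1: M is in A, which it already visited at step i = 0.
Pumping length from the standard proof: p = 6 (the number of states). The repeated state found above gives |xy| = j ≤ 6 and |y| = j − i ≥ 1.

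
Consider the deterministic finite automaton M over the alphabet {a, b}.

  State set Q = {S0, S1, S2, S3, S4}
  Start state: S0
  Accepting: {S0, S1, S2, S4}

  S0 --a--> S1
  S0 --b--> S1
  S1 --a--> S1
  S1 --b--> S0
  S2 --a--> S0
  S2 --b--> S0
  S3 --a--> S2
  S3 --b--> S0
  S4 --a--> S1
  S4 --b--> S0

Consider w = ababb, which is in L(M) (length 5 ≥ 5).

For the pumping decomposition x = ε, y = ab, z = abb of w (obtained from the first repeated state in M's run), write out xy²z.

xy^2z = ε·ab·ab·abb = abababb.
Reading y = ab takes M from S0 back to S0, so after x·y·y the machine is still in S0, and z then leads to the accepting state S1. Hence abababb ∈ L(M).

abababb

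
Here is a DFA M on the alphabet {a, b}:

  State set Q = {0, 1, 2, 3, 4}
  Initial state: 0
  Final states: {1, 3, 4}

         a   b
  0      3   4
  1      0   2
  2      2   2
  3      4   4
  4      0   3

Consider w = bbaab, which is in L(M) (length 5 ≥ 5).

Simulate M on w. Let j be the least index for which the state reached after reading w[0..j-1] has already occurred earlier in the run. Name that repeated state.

4

Run of M on w = b b a a b:
  step 0: 0  (start)
  step 1: 4  (read b: 0→4)
  step 2: 3  (read b: 4→3)
  step 3: 4  (read a: 3→4)   ← first repeat (4 seen earlier)
  step 4: 0  (read a: 4→0)
  step 5: 4  (read b: 0→4)

The earliest repeat is at step j = 3: M is in 4, which it already visited at step i = 1.
With |Q| = 5, pigeonhole forces a state repeat no later than step 5; the substring read between the first and second visits to that state can be pumped.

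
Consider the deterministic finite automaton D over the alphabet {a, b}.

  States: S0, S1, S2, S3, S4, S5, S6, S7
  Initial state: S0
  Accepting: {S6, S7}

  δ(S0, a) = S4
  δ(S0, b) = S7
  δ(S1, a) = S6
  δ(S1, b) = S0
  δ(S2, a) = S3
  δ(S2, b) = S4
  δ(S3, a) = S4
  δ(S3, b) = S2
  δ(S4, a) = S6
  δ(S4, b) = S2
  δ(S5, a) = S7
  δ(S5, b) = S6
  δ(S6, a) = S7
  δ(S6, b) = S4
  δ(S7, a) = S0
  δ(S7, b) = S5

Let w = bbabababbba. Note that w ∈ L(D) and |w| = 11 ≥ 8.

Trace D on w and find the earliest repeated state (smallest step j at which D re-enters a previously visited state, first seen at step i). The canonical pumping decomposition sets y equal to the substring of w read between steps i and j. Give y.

ba

Run of D on w = b b a b a b a b b b a:
  step 0: S0  (start)
  step 1: S7  (read b: S0→S7)
  step 2: S5  (read b: S7→S5)
  step 3: S7  (read a: S5→S7)   ← first repeat (S7 seen earlier)
  step 4: S5  (read b: S7→S5)
  step 5: S7  (read a: S5→S7)
  step 6: S5  (read b: S7→S5)
  step 7: S7  (read a: S5→S7)
  step 8: S5  (read b: S7→S5)
  step 9: S6  (read b: S5→S6)
  step 10: S4  (read b: S6→S4)
  step 11: S6  (read a: S4→S6)

So i = 1, j = 3, giving x = w[0:1] = b, y = w[1:3] = ba, z = w[3:11] = bababbba.
Check: |xy| = 3 ≤ 8 and |y| = 2 ≥ 1. Reading y takes D from S7 back to S7, so every xyⁱz is accepted.
The DFA has 8 states, so the proof of the pumping lemma guarantees a repeated state among the first 8+1 visited; the segment between the two visits is the pumpable y.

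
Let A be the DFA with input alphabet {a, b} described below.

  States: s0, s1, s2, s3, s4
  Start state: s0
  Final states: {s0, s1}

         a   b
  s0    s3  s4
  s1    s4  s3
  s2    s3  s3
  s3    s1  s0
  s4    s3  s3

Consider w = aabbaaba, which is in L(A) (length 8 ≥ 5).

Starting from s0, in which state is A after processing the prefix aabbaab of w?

Run of A on the first 7 characters of w = a a b b a a b:
  step 0: s0  (start)
  step 1: s3  (read a: s0→s3)
  step 2: s1  (read a: s3→s1)
  step 3: s3  (read b: s1→s3)
  step 4: s0  (read b: s3→s0)
  step 5: s3  (read a: s0→s3)
  step 6: s1  (read a: s3→s1)
  step 7: s3  (read b: s1→s3)

After reading 7 characters, A is in state s3.
(This kind of state-tracing is the core of the pumping-lemma construction: with 5 states, pigeonhole forces a repeat within the first 5 steps.)

s3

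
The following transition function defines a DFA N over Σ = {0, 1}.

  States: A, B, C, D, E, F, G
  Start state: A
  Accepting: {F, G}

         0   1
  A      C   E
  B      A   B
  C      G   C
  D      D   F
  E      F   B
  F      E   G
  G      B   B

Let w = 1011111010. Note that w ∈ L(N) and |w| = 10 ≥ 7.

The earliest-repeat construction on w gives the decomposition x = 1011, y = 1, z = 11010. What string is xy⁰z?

xy⁰z = xz = 1011·11010 = 101111010.
Reading y = 1 takes N from B back to B, so after x the machine is still in B, and z then leads to the accepting state F. Hence 101111010 ∈ L(N).

101111010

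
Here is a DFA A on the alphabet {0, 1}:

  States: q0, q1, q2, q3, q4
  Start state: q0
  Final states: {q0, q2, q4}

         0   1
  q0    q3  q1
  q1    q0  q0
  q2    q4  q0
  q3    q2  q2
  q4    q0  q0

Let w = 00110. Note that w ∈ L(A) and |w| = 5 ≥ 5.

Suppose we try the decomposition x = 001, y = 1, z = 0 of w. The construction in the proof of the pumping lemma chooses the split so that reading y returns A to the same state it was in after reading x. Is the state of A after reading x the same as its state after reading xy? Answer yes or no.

no

State sequence: q0 -0-> q3 -0-> q2 -1-> q0 -1-> q1

After x (step 3): q0. After xy (step 4): q1.
They differ (q0 ≠ q1), so y is not a cycle from the state after x; this split is not the one the pumping-lemma construction produces, and pumping y need not keep the string in L(A).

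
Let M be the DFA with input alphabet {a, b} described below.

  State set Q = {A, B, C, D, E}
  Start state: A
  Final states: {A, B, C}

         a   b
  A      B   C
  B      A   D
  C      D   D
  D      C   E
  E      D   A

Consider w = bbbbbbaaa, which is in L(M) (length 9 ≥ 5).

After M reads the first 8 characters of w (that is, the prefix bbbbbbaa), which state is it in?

State sequence: A -b-> C -b-> D -b-> E -b-> A -b-> C -b-> D -a-> C -a-> D

After reading 8 characters, M is in state D.
(This kind of state-tracing is the core of the pumping-lemma construction: with 5 states, pigeonhole forces a repeat within the first 5 steps.)

D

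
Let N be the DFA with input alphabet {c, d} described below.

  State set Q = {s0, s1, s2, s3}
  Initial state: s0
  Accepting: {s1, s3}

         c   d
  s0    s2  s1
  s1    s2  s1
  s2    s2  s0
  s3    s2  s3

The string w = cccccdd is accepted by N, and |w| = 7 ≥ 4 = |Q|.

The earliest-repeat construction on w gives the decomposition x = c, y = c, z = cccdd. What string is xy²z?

xy^2z = c·c·c·cccdd = ccccccdd.
Reading y = c takes N from s2 back to s2, so after x·y·y the machine is still in s2, and z then leads to the accepting state s1. Hence ccccccdd ∈ L(N).

ccccccdd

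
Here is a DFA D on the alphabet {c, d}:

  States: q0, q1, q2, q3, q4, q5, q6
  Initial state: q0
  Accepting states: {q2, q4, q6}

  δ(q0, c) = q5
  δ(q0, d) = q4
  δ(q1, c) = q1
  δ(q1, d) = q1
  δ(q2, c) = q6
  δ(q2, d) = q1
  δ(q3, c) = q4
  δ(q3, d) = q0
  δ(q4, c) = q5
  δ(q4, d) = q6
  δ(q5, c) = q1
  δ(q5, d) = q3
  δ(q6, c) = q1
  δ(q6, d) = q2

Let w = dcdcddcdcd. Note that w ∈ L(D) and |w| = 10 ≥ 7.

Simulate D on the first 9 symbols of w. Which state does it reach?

State sequence: q0 -d-> q4 -c-> q5 -d-> q3 -c-> q4 -d-> q6 -d-> q2 -c-> q6 -d-> q2 -c-> q6

After reading 9 characters, D is in state q6.

q6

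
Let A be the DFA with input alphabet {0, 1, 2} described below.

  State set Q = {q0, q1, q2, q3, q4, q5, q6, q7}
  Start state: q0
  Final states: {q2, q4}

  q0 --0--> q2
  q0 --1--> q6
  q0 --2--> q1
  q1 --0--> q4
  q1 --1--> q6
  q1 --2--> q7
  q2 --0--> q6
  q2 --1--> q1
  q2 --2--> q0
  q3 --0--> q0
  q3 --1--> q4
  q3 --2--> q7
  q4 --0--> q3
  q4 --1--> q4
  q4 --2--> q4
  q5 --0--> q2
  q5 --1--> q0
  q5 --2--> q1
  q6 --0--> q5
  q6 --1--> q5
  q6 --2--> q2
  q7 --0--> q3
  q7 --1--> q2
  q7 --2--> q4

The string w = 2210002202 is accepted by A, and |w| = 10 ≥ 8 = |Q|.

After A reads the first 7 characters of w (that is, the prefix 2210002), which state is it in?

q0

State sequence: q0 -2-> q1 -2-> q7 -1-> q2 -0-> q6 -0-> q5 -0-> q2 -2-> q0

After reading 7 characters, A is in state q0.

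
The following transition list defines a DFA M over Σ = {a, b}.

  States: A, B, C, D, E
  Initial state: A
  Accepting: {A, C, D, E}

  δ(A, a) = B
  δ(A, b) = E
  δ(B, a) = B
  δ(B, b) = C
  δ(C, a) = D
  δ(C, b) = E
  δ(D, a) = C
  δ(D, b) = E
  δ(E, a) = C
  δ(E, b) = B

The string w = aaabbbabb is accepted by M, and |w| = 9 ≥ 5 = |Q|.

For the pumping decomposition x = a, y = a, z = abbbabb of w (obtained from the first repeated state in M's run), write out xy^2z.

aaaabbbabb

xy^2z = a·a·a·abbbabb = aaaabbbabb.
Reading y = a takes M from B back to B, so after x·y·y the machine is still in B, and z then leads to the accepting state E. Hence aaaabbbabb ∈ L(M).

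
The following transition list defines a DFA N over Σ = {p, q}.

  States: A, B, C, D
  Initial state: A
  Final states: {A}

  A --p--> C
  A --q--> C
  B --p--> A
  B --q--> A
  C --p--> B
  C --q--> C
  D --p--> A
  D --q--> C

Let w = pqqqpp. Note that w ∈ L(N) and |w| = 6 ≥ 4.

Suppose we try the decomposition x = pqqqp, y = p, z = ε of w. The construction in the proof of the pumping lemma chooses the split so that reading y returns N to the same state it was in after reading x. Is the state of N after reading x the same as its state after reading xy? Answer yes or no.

State sequence: A -p-> C -q-> C -q-> C -q-> C -p-> B -p-> A

After x (step 5): B. After xy (step 6): A.
They differ (B ≠ A), so y is not a cycle from the state after x; this split is not the one the pumping-lemma construction produces, and pumping y need not keep the string in L(N).

no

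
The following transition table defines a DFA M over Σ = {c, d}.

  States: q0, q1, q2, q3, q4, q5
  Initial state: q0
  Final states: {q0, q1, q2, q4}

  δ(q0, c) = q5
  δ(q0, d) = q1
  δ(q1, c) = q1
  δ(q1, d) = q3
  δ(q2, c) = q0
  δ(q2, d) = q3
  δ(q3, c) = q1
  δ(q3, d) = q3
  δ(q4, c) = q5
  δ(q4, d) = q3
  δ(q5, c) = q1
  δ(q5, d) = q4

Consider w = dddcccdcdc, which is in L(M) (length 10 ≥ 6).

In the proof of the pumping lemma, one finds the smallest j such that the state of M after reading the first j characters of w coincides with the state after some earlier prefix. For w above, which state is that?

q3

Run of M on w = d d d c c c d c d c:
  step 0: q0  (start)
  step 1: q1  (read d: q0→q1)
  step 2: q3  (read d: q1→q3)
  step 3: q3  (read d: q3→q3)   ← first repeat (q3 seen earlier)
  step 4: q1  (read c: q3→q1)
  step 5: q1  (read c: q1→q1)
  step 6: q1  (read c: q1→q1)
  step 7: q3  (read d: q1→q3)
  step 8: q1  (read c: q3→q1)
  step 9: q3  (read d: q1→q3)
  step 10: q1  (read c: q3→q1)

The earliest repeat is at step j = 3: M is in q3, which it already visited at step i = 2.
Pumping length from the standard proof: p = 6 (the number of states). The repeated state found above gives |xy| = j ≤ 6 and |y| = j − i ≥ 1.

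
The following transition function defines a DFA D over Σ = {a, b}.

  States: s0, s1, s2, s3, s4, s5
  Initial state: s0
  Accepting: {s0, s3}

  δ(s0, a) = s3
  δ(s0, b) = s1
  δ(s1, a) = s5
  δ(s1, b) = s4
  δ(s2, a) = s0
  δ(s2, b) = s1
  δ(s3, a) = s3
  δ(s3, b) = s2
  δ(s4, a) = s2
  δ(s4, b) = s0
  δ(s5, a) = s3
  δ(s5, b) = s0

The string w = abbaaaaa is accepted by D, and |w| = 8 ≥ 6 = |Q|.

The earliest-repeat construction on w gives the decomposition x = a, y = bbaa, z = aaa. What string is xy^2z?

abbaabbaaaaa

xy^2z = a·bbaa·bbaa·aaa = abbaabbaaaaa.
Reading y = bbaa takes D from s3 back to s3, so after x·y·y the machine is still in s3, and z then leads to the accepting state s3. Hence abbaabbaaaaa ∈ L(D).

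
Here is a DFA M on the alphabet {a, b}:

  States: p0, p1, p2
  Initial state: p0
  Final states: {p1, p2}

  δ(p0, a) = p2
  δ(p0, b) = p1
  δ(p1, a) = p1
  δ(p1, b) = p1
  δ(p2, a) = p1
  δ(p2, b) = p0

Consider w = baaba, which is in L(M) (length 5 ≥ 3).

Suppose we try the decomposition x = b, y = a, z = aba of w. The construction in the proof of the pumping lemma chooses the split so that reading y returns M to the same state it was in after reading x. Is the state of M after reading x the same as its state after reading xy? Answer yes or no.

yes

Run of M on the first 2 characters of w = b a:
  step 0: p0  (start)
  step 1: p1  (read b: p0→p1)
  step 2: p1  (read a: p1→p1)

After x (step 1): p1. After xy (step 2): p1.
They match, so y = a drives M around a cycle from p1 back to itself; pumping y any number of times keeps M in p1 before reading z, and xyⁱz ∈ L(M) for every i ≥ 0.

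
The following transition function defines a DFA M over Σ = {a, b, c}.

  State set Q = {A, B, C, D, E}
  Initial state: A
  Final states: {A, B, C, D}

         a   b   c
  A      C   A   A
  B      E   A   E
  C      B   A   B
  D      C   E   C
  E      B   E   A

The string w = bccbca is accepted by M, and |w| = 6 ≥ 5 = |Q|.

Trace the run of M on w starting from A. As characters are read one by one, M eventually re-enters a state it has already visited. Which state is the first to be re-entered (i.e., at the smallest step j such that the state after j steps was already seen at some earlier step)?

A

State sequence: A -b-> A -c-> A -c-> A -b-> A -c-> A -a-> C
First repeat at step 1: A was already visited.

The earliest repeat is at step j = 1: M is in A, which it already visited at step i = 0.
Since M has 5 states, any run of length ≥ 5 visits 5+1 states, so by pigeonhole some state repeats within the first 5 steps — that repeat gives the pumpable loop.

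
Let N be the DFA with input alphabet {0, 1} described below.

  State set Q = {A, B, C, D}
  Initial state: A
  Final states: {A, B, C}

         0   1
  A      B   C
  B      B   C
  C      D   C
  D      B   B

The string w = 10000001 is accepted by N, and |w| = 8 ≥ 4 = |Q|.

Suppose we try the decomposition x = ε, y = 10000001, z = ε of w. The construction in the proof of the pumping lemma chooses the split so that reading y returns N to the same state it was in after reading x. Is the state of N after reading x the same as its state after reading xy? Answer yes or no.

Run of N on the first 8 characters of w = 1 0 0 0 0 0 0 1:
  step 0: A  (start)
  step 1: C  (read 1: A→C)
  step 2: D  (read 0: C→D)
  step 3: B  (read 0: D→B)
  step 4: B  (read 0: B→B)
  step 5: B  (read 0: B→B)
  step 6: B  (read 0: B→B)
  step 7: B  (read 0: B→B)
  step 8: C  (read 1: B→C)

After x (step 0): A. After xy (step 8): C.
They differ (A ≠ C), so y is not a cycle from the state after x; this split is not the one the pumping-lemma construction produces, and pumping y need not keep the string in L(N).

no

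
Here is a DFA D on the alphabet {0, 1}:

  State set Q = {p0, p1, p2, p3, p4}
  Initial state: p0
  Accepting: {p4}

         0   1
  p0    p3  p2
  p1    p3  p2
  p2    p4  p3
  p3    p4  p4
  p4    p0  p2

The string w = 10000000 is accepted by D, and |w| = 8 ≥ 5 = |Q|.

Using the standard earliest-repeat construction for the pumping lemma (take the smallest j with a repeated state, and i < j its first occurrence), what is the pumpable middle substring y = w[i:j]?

State sequence: p0 -1-> p2 -0-> p4 -0-> p0 -0-> p3 -0-> p4 -0-> p0 -0-> p3 -0-> p4
First repeat at step 3: p0 was already visited.

So i = 0, j = 3, giving x = w[0:0] = ε, y = w[0:3] = 100, z = w[3:8] = 00000.
Check: |xy| = 3 ≤ 5 and |y| = 3 ≥ 1. Reading y takes D from p0 back to p0, so every xyⁱz is accepted.

100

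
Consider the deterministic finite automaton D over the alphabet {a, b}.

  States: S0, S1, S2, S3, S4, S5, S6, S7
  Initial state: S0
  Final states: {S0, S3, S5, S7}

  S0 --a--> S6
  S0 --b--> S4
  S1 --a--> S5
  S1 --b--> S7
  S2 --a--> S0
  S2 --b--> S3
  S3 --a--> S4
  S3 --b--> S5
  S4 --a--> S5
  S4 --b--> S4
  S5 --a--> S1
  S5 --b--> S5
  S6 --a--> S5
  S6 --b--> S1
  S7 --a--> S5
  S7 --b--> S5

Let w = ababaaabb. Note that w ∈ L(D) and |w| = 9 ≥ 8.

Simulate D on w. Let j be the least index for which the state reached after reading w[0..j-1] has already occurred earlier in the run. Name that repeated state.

State sequence: S0 -a-> S6 -b-> S1 -a-> S5 -b-> S5 -a-> S1 -a-> S5 -a-> S1 -b-> S7 -b-> S5
First repeat at step 4: S5 was already visited.

The earliest repeat is at step j = 4: D is in S5, which it already visited at step i = 3.
Since D has 8 states, any run of length ≥ 8 visits 8+1 states, so by pigeonhole some state repeats within the first 8 steps — that repeat gives the pumpable loop.

S5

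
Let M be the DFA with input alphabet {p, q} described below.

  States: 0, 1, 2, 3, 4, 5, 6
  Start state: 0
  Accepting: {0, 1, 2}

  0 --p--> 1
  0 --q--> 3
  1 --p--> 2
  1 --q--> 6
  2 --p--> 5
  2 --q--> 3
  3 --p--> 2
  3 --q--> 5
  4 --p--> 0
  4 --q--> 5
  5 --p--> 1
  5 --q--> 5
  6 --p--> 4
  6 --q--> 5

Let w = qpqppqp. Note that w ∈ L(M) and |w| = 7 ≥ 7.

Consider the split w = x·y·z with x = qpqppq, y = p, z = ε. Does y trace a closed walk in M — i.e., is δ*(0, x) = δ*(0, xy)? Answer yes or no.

no

State sequence: 0 -q-> 3 -p-> 2 -q-> 3 -p-> 2 -p-> 5 -q-> 5 -p-> 1

After x (step 6): 5. After xy (step 7): 1.
They differ (5 ≠ 1), so y is not a cycle from the state after x; this split is not the one the pumping-lemma construction produces, and pumping y need not keep the string in L(M).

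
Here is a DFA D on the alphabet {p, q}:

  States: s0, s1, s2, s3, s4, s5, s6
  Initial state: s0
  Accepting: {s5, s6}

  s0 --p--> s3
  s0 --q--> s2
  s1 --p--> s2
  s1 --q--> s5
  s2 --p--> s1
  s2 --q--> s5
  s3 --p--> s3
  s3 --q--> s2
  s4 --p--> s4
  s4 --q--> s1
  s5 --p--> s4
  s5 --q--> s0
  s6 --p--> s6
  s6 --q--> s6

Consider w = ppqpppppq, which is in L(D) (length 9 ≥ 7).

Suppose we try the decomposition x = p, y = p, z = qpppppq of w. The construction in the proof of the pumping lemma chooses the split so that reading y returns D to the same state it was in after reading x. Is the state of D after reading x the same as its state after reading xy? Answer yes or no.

State sequence: s0 -p-> s3 -p-> s3

After x (step 1): s3. After xy (step 2): s3.
They match, so y = p drives D around a cycle from s3 back to itself; pumping y any number of times keeps D in s3 before reading z, and xyⁱz ∈ L(D) for every i ≥ 0.

yes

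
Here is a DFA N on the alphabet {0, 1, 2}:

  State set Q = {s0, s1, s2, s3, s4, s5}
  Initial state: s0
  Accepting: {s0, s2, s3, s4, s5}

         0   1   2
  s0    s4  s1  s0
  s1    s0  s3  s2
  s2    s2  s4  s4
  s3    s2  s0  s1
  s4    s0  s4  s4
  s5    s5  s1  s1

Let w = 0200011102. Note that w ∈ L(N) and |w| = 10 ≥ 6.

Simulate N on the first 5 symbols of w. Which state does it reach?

s0

Run of N on the first 5 characters of w = 0 2 0 0 0:
  step 0: s0  (start)
  step 1: s4  (read 0: s0→s4)
  step 2: s4  (read 2: s4→s4)
  step 3: s0  (read 0: s4→s0)
  step 4: s4  (read 0: s0→s4)
  step 5: s0  (read 0: s4→s0)

After reading 5 characters, N is in state s0.
(This kind of state-tracing is the core of the pumping-lemma construction: with 6 states, pigeonhole forces a repeat within the first 6 steps.)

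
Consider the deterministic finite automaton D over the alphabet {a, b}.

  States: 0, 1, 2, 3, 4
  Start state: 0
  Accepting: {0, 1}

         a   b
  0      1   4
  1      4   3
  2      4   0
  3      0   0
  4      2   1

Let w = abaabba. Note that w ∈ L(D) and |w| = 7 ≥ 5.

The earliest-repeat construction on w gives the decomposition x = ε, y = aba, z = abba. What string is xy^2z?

xy^2z = ε·aba·aba·abba = abaabaabba.
Reading y = aba takes D from 0 back to 0, so after x·y·y the machine is still in 0, and z then leads to the accepting state 1. Hence abaabaabba ∈ L(D).

abaabaabba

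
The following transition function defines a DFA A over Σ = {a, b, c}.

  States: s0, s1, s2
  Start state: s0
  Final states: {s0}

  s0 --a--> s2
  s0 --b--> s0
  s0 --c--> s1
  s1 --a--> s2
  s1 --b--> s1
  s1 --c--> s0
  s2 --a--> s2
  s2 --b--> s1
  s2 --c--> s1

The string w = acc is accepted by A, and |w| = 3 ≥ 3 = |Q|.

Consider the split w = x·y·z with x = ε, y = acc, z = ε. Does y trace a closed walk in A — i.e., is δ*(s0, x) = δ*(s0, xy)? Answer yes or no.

yes

Run of A on the first 3 characters of w = a c c:
  step 0: s0  (start)
  step 1: s2  (read a: s0→s2)
  step 2: s1  (read c: s2→s1)
  step 3: s0  (read c: s1→s0)

After x (step 0): s0. After xy (step 3): s0.
They match, so y = acc drives A around a cycle from s0 back to itself; pumping y any number of times keeps A in s0 before reading z, and xyⁱz ∈ L(A) for every i ≥ 0.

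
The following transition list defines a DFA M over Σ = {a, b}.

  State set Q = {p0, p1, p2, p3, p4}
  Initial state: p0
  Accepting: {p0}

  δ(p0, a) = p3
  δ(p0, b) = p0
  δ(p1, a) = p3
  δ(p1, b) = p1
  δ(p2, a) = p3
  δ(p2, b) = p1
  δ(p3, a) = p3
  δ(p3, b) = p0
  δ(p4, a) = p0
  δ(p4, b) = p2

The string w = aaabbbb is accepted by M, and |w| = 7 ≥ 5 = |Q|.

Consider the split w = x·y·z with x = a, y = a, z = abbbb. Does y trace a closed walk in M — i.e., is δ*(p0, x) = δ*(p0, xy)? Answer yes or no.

yes

Run of M on the first 2 characters of w = a a:
  step 0: p0  (start)
  step 1: p3  (read a: p0→p3)
  step 2: p3  (read a: p3→p3)

After x (step 1): p3. After xy (step 2): p3.
They match, so y = a drives M around a cycle from p3 back to itself; pumping y any number of times keeps M in p3 before reading z, and xyⁱz ∈ L(M) for every i ≥ 0.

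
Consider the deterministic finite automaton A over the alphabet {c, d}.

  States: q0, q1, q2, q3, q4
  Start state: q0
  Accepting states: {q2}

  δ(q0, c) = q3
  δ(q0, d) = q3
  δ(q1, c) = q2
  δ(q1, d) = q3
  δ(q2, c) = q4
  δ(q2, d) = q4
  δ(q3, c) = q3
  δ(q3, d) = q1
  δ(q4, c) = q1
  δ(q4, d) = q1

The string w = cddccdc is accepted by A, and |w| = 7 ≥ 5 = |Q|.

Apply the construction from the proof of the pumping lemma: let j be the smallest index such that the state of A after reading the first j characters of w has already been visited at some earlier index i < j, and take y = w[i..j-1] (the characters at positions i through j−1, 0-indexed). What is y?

dd

State sequence: q0 -c-> q3 -d-> q1 -d-> q3 -c-> q3 -c-> q3 -d-> q1 -c-> q2
First repeat at step 3: q3 was already visited.

So i = 1, j = 3, giving x = w[0:1] = c, y = w[1:3] = dd, z = w[3:7] = ccdc.
Check: |xy| = 3 ≤ 5 and |y| = 2 ≥ 1. Reading y takes A from q3 back to q3, so every xyⁱz is accepted.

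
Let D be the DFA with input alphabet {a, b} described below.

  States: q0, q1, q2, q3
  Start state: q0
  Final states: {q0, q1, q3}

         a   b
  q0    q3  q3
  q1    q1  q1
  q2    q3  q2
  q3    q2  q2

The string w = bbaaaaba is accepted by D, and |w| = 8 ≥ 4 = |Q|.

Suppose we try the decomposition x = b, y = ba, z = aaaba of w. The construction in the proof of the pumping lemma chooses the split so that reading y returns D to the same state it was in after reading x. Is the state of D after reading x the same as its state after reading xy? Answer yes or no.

yes

State sequence: q0 -b-> q3 -b-> q2 -a-> q3

After x (step 1): q3. After xy (step 3): q3.
They match, so y = ba drives D around a cycle from q3 back to itself; pumping y any number of times keeps D in q3 before reading z, and xyⁱz ∈ L(D) for every i ≥ 0.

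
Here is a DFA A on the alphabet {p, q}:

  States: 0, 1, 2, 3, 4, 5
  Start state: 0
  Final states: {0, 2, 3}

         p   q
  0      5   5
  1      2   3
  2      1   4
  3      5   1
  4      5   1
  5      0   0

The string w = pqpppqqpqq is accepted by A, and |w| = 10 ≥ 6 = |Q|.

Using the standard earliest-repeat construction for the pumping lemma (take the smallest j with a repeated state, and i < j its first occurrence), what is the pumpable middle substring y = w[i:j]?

pq

Run of A on w = p q p p p q q p q q:
  step 0: 0  (start)
  step 1: 5  (read p: 0→5)
  step 2: 0  (read q: 5→0)   ← first repeat (0 seen earlier)
  step 3: 5  (read p: 0→5)
  step 4: 0  (read p: 5→0)
  step 5: 5  (read p: 0→5)
  step 6: 0  (read q: 5→0)
  step 7: 5  (read q: 0→5)
  step 8: 0  (read p: 5→0)
  step 9: 5  (read q: 0→5)
  step 10: 0  (read q: 5→0)

So i = 0, j = 2, giving x = w[0:0] = ε, y = w[0:2] = pq, z = w[2:10] = pppqqpqq.
Check: |xy| = 2 ≤ 6 and |y| = 2 ≥ 1. Reading y takes A from 0 back to 0, so every xyⁱz is accepted.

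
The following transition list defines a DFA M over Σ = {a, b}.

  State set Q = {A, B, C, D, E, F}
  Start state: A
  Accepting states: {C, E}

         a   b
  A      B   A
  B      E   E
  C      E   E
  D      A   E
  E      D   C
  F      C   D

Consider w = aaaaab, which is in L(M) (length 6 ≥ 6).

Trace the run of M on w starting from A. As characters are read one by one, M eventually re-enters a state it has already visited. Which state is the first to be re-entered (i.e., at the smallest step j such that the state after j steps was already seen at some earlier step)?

Run of M on w = a a a a a b:
  step 0: A  (start)
  step 1: B  (read a: A→B)
  step 2: E  (read a: B→E)
  step 3: D  (read a: E→D)
  step 4: A  (read a: D→A)   ← first repeat (A seen earlier)
  step 5: B  (read a: A→B)
  step 6: E  (read b: B→E)

The earliest repeat is at step j = 4: M is in A, which it already visited at step i = 0.
Since M has 6 states, any run of length ≥ 6 visits 6+1 states, so by pigeonhole some state repeats within the first 6 steps — that repeat gives the pumpable loop.

A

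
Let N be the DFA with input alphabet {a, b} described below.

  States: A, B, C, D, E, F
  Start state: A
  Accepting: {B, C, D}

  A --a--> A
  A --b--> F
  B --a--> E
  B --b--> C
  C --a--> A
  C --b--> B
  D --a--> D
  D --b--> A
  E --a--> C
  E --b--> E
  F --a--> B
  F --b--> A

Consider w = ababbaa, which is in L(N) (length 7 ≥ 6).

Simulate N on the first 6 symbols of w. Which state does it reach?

Run of N on the first 6 characters of w = a b a b b a:
  step 0: A  (start)
  step 1: A  (read a: A→A)
  step 2: F  (read b: A→F)
  step 3: B  (read a: F→B)
  step 4: C  (read b: B→C)
  step 5: B  (read b: C→B)
  step 6: E  (read a: B→E)

After reading 6 characters, N is in state E.
(This kind of state-tracing is the core of the pumping-lemma construction: with 6 states, pigeonhole forces a repeat within the first 6 steps.)

E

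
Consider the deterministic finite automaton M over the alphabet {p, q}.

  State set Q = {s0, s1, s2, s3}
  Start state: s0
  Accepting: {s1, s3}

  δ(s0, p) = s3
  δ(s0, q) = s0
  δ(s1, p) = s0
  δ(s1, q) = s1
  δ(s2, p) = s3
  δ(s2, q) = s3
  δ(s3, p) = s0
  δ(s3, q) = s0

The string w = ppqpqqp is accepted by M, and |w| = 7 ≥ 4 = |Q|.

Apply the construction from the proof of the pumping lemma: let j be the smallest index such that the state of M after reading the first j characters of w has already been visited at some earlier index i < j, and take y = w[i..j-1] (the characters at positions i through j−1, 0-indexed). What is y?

Run of M on w = p p q p q q p:
  step 0: s0  (start)
  step 1: s3  (read p: s0→s3)
  step 2: s0  (read p: s3→s0)   ← first repeat (s0 seen earlier)
  step 3: s0  (read q: s0→s0)
  step 4: s3  (read p: s0→s3)
  step 5: s0  (read q: s3→s0)
  step 6: s0  (read q: s0→s0)
  step 7: s3  (read p: s0→s3)

So i = 0, j = 2, giving x = w[0:0] = ε, y = w[0:2] = pp, z = w[2:7] = qpqqp.
Check: |xy| = 2 ≤ 4 and |y| = 2 ≥ 1. Reading y takes M from s0 back to s0, so every xyⁱz is accepted.

pp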